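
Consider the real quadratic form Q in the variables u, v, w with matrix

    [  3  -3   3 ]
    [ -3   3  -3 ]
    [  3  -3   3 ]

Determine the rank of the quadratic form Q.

Row-reducing A symmetrically gives the diagonal entries 3, 0, 0.
Counting signs: 1 positive, 2 zero.
The rank is the number of nonzero pivots: 1.

1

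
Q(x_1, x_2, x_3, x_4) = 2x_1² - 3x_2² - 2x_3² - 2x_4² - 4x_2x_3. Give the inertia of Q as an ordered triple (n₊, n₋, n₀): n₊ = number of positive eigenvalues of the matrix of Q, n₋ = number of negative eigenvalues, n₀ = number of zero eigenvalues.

(1, 3, 0)

The associated matrix is A = [[2, 0, 0, 0], [0, -3, -2, 0], [0, -2, -2, 0], [0, 0, 0, -2]].
Row-reducing A symmetrically gives the diagonal entries 2, -3, -2/3, -2.
So there are 1 positive, 3 negative pivots.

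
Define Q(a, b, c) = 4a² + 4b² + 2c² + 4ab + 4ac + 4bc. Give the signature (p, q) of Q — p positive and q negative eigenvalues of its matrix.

Write A = [[4, 2, 2], [2, 4, 2], [2, 2, 2]].
Symmetric row and column elimination reduces A to a congruent diagonal form with pivots 4, 3, 2/3.
So there are 3 positive pivots.

(3, 0)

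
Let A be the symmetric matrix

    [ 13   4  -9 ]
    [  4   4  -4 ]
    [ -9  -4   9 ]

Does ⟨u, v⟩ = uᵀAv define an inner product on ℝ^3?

Congruent diagonalization of A (simultaneous row and column reduction) yields pivots 13, 36/13, 20/9.
So there are 3 positive pivots.
Hence Q is positive definite.
⟨·,·⟩ is an inner product exactly when A is positive definite.

yes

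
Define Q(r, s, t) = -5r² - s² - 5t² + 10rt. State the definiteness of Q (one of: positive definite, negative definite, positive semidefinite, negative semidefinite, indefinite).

negative semidefinite

The symmetric matrix is A = [[-5, 0, 5], [0, -1, 0], [5, 0, -5]].
Applying the same elementary operations to the rows and columns of A produces a congruent diagonal matrix with entries -5, -1, 0.
That gives 2 negative, 1 zero pivots.
Hence Q is negative semidefinite.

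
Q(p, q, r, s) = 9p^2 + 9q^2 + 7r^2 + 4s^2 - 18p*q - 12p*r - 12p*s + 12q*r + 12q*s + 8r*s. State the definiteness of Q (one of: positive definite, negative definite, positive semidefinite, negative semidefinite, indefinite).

positive semidefinite

The associated matrix is A = [[9, -9, -6, -6], [-9, 9, 6, 6], [-6, 6, 7, 4], [-6, 6, 4, 4]].
Row-reducing A symmetrically gives the diagonal entries 9, 0, 3, 0.
Counting signs: 2 positive, 2 zero.
Hence Q is positive semidefinite.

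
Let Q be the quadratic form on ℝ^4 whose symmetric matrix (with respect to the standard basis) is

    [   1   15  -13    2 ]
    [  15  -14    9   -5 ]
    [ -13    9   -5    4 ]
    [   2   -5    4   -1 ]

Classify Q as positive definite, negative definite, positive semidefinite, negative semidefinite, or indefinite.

Row-reducing A symmetrically gives the diagonal entries 1, -239, 30/239, 0.
So there are 2 positive, 1 negative, 1 zero pivots.
Hence Q is indefinite.

indefinite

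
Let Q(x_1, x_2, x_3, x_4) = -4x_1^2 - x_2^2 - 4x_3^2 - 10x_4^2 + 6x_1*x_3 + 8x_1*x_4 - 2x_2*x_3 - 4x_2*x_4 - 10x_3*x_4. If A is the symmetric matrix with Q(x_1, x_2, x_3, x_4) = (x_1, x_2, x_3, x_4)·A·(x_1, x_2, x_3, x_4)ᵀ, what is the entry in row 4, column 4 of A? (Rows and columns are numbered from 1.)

The coefficient of x_4^2 in Q is -10, and that is exactly A[4,4].

-10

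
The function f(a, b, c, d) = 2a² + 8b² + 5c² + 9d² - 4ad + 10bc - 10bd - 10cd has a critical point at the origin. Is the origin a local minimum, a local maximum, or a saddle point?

local minimum

The Hessian at the origin is H = [[4, 0, 0, -4], [0, 16, 10, -10], [0, 10, 10, -10], [-4, -10, -10, 18]].
Symmetric row and column elimination reduces H to a congruent diagonal form with pivots 4, 16, 15/4, 4.
Counting signs: 4 positive.
H is positive definite, so the origin is a strict local minimum.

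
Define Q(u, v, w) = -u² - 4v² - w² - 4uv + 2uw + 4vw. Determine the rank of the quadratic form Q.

1

Write A = [[-1, -2, 1], [-2, -4, 2], [1, 2, -1]].
Symmetric row and column elimination reduces A to a congruent diagonal form with pivots -1, 0, 0.
That gives 1 negative, 2 zero pivots.
The rank is the number of nonzero pivots: 1.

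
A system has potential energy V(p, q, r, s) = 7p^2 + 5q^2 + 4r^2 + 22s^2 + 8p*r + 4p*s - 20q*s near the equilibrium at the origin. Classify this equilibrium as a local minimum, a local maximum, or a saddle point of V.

local minimum

The Hessian at the origin is H = [[14, 0, 8, 4], [0, 10, 0, -20], [8, 0, 8, 0], [4, -20, 0, 44]].
Congruent diagonalization of H (simultaneous row and column reduction) yields pivots 14, 10, 24/7, 4/3.
Counting signs: 4 positive.
H is positive definite, so the origin is a strict local minimum.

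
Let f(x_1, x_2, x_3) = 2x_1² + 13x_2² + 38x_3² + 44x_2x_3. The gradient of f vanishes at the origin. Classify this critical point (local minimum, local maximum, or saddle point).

The Hessian at the origin is H = [[4, 0, 0], [0, 26, 44], [0, 44, 76]].
Row-reducing H symmetrically gives the diagonal entries 4, 26, 20/13.
Counting signs: 3 positive.
H is positive definite, so the origin is a strict local minimum.

local minimum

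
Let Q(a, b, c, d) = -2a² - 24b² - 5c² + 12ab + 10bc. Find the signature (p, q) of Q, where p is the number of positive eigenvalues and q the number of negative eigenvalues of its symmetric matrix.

The associated matrix is A = [[-2, 6, 0, 0], [6, -24, 5, 0], [0, 5, -5, 0], [0, 0, 0, 0]].
Congruent diagonalization of A (simultaneous row and column reduction) yields pivots -2, -6, -5/6, 0.
That gives 3 negative, 1 zero pivots.

(0, 3)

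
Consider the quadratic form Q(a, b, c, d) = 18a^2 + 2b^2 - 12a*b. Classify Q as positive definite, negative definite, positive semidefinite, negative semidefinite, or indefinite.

Write A = [[18, -6, 0, 0], [-6, 2, 0, 0], [0, 0, 0, 0], [0, 0, 0, 0]].
Symmetric row and column elimination reduces A to a congruent diagonal form with pivots 18, 0, 0, 0.
So there are 1 positive, 3 zero pivots.
Hence Q is positive semidefinite.

positive semidefinite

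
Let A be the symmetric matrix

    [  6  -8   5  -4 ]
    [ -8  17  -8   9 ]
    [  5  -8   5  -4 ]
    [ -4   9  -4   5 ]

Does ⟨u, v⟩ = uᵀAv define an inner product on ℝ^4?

yes

An LDLᵀ factorisation of A has diagonal entries 6, 19/3, 21/38, 4/21.
Counting signs: 4 positive.
Hence Q is positive definite.
⟨·,·⟩ is an inner product exactly when A is positive definite.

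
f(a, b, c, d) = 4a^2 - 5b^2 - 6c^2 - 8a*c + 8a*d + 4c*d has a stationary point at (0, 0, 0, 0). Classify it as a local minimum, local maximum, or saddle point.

The Hessian at the origin is H = [[8, 0, -8, 8], [0, -10, 0, 0], [-8, 0, -12, 4], [8, 0, 4, 0]].
Applying the same elementary operations to the rows and columns of H produces a congruent diagonal matrix with entries 8, -10, -20, -4/5.
That gives 1 positive, 3 negative pivots.
H is indefinite, so the origin is a saddle point.

saddle point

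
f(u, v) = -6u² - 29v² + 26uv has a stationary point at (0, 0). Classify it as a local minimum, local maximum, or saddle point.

local maximum

The Hessian at the origin is H = [[-12, 26], [26, -58]].
det H = -12·-58 − (26)² = 20 > 0 and H[1,1] = -12 < 0, so H is negative definite.
Therefore the origin is a local maximum.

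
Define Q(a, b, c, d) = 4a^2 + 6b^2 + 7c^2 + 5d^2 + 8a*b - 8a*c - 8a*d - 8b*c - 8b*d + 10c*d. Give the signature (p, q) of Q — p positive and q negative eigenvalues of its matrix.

Write A = [[4, 4, -4, -4], [4, 6, -4, -4], [-4, -4, 7, 5], [-4, -4, 5, 5]].
Congruent diagonalization of A (simultaneous row and column reduction) yields pivots 4, 2, 3, 2/3.
That gives 4 positive pivots.

(4, 0)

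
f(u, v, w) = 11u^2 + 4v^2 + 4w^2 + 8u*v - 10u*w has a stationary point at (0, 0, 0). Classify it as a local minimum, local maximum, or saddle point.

local minimum

The Hessian at the origin is H = [[22, 8, -10], [8, 8, 0], [-10, 0, 8]].
Congruent diagonalization of H (simultaneous row and column reduction) yields pivots 22, 56/11, 6/7.
Counting signs: 3 positive.
H is positive definite, so the origin is a strict local minimum.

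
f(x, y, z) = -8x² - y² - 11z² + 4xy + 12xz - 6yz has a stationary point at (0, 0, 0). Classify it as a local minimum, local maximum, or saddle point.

The Hessian at the origin is H = [[-16, 4, 12], [4, -2, -6], [12, -6, -22]].
Symmetric row and column elimination reduces H to a congruent diagonal form with pivots -16, -1, -4.
That gives 3 negative pivots.
H is negative definite, so the origin is a strict local maximum.

local maximum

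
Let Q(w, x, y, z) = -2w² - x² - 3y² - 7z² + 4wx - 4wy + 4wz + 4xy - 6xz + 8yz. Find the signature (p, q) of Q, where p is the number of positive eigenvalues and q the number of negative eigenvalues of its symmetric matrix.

Write A = [[-2, 2, -2, 2], [2, -1, 2, -3], [-2, 2, -3, 4], [2, -3, 4, -7]].
Symmetric row and column elimination reduces A to a congruent diagonal form with pivots -2, 1, -1, -2.
So there are 1 positive, 3 negative pivots.

(1, 3)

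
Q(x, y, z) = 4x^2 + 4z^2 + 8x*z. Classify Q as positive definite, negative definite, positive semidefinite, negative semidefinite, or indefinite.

positive semidefinite

The associated matrix is A = [[4, 0, 4], [0, 0, 0], [4, 0, 4]].
Congruent diagonalization of A (simultaneous row and column reduction) yields pivots 4, 0, 0.
So there are 1 positive, 2 zero pivots.
Hence Q is positive semidefinite.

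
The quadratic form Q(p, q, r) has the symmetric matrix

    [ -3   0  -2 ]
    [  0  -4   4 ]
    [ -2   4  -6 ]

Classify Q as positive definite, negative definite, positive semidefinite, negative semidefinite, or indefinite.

Leading principal minors: Δ_1 = -3, Δ_2 = 12, Δ_3 = -8.
The signs alternate starting with Δ_1 < 0, so by Sylvester's criterion Q is negative definite.

negative definite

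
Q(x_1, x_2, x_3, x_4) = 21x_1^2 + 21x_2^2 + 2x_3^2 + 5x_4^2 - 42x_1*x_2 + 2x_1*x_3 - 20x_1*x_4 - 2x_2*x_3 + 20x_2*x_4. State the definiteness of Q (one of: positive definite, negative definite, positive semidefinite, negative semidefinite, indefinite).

Write A = [[21, -21, 1, -10], [-21, 21, -1, 10], [1, -1, 2, 0], [-10, 10, 0, 5]].
Symmetric row and column elimination reduces A to a congruent diagonal form with pivots 21, 0, 41/21, 5/41.
That gives 3 positive, 1 zero pivots.
Hence Q is positive semidefinite.

positive semidefinite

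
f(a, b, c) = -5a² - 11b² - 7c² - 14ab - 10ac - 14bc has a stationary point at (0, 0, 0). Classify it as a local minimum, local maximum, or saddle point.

local maximum

The Hessian at the origin is H = [[-10, -14, -10], [-14, -22, -14], [-10, -14, -14]].
Congruent diagonalization of H (simultaneous row and column reduction) yields pivots -10, -12/5, -4.
Counting signs: 3 negative.
H is negative definite, so the origin is a strict local maximum.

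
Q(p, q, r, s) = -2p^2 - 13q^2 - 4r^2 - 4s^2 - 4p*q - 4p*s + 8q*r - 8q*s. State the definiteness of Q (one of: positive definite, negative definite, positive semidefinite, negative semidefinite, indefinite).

negative definite

The symmetric matrix of Q is A = [[-2, -2, 0, -2], [-2, -13, 4, -4], [0, 4, -4, 0], [-2, -4, 0, -4]].
Leading principal minors: Δ_1 = -2, Δ_2 = 22, Δ_3 = -56, Δ_4 = 80.
The signs alternate starting with Δ_1 < 0, so by Sylvester's criterion Q is negative definite.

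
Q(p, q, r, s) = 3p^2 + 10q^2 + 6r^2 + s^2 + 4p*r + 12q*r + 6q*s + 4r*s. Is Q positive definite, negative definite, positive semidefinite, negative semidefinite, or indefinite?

The associated matrix is A = [[3, 0, 2, 0], [0, 10, 6, 3], [2, 6, 6, 2], [0, 3, 2, 1]].
Applying the same elementary operations to the rows and columns of A produces a congruent diagonal matrix with entries 3, 10, 16/15, 1/16.
Counting signs: 4 positive.
Hence Q is positive definite.

positive definite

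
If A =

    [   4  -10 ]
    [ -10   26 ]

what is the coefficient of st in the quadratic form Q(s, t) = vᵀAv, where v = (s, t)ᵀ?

The coefficient of st is A[1,2] + A[2,1] = 2·(-10) = -20.

-20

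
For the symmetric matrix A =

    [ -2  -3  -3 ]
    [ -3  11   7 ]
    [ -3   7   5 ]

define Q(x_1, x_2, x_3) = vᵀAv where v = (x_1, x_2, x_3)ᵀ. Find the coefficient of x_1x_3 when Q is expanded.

-6

The coefficient of x_1x_3 is A[1,3] + A[3,1] = 2·(-3) = -6.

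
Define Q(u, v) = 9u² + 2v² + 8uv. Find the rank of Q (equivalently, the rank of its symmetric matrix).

2

The symmetric matrix is A = [[9, 4], [4, 2]].
Symmetric row and column elimination reduces A to a congruent diagonal form with pivots 9, 2/9.
That gives 2 positive pivots.
The rank is the number of nonzero pivots: 2.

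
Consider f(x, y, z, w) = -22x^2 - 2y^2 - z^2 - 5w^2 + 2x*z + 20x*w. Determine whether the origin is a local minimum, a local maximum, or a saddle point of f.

The Hessian at the origin is H = [[-44, 0, 2, 20], [0, -4, 0, 0], [2, 0, -2, 0], [20, 0, 0, -10]].
Row-reducing H symmetrically gives the diagonal entries -44, -4, -21/11, -10/21.
Counting signs: 4 negative.
H is negative definite, so the origin is a strict local maximum.

local maximum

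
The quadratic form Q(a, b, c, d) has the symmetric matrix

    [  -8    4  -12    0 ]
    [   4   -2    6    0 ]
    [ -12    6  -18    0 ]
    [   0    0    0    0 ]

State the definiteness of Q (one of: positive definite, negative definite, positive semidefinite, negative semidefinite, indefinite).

Symmetric row and column elimination reduces A to a congruent diagonal form with pivots -8, 0, 0, 0.
That gives 1 negative, 3 zero pivots.
Hence Q is negative semidefinite.

negative semidefinite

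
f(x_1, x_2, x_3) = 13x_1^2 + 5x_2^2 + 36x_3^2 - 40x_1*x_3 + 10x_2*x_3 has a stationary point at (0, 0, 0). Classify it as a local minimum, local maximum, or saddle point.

local minimum

The Hessian at the origin is H = [[26, 0, -40], [0, 10, 10], [-40, 10, 72]].
Symmetric row and column elimination reduces H to a congruent diagonal form with pivots 26, 10, 6/13.
That gives 3 positive pivots.
H is positive definite, so the origin is a strict local minimum.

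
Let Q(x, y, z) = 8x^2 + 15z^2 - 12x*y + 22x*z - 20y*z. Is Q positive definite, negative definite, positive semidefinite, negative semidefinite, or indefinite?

indefinite

The symmetric matrix is A = [[8, -6, 11], [-6, 0, -10], [11, -10, 15]].
Applying the same elementary operations to the rows and columns of A produces a congruent diagonal matrix with entries 8, -9/2, 5/9.
So there are 2 positive, 1 negative pivots.
Hence Q is indefinite.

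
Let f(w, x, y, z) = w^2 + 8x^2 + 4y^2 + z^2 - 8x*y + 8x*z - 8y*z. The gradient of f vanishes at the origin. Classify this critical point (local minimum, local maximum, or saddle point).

The Hessian at the origin is H = [[2, 0, 0, 0], [0, 16, -8, 8], [0, -8, 8, -8], [0, 8, -8, 2]].
Row-reducing H symmetrically gives the diagonal entries 2, 16, 4, -6.
So there are 3 positive, 1 negative pivots.
H is indefinite, so the origin is a saddle point.

saddle point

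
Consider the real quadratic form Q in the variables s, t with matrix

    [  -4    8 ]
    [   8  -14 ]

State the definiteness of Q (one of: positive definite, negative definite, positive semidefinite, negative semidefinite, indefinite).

For the 2×2 matrix [[-4, 8], [8, -14]]: det = -4·-14 − (8)² = -8, trace = -18.
det < 0 so the eigenvalues have opposite signs; the form is indefinite.

indefinite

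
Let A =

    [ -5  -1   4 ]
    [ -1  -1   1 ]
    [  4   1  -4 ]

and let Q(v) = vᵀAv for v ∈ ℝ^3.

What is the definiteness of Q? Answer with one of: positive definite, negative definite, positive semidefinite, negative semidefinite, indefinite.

negative definite

Leading principal minors: Δ_1 = -5, Δ_2 = 4, Δ_3 = -3.
The signs alternate starting with Δ_1 < 0, so by Sylvester's criterion Q is negative definite.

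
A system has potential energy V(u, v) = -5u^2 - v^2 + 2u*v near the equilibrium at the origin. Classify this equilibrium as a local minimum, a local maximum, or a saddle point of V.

The Hessian at the origin is H = [[-10, 2], [2, -2]].
det H = -10·-2 − (2)² = 16 > 0 and H[1,1] = -10 < 0, so H is negative definite.
Therefore the origin is a local maximum.

local maximum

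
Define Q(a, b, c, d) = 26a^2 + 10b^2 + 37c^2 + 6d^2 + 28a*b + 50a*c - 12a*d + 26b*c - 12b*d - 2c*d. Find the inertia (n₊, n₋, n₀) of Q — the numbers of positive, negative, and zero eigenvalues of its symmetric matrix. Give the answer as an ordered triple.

The associated matrix is A = [[26, 14, 25, -6], [14, 10, 13, -6], [25, 13, 37, -1], [-6, -6, -1, 6]].
Applying the same elementary operations to the rows and columns of A produces a congruent diagonal matrix with entries 26, 32/13, 103/8, 10/103.
So there are 4 positive pivots.

(4, 0, 0)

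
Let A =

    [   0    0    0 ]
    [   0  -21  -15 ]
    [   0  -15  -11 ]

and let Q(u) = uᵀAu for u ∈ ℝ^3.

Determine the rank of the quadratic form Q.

2

Symmetric row and column elimination reduces A to a congruent diagonal form with pivots 0, -21, -2/7.
So there are 2 negative, 1 zero pivots.
The rank is the number of nonzero pivots: 2.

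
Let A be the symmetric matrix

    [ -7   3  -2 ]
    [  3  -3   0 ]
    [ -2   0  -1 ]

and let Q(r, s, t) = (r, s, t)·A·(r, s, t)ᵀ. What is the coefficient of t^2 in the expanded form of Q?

The coefficient of t^2 is the diagonal entry A[3,3] = -1.

-1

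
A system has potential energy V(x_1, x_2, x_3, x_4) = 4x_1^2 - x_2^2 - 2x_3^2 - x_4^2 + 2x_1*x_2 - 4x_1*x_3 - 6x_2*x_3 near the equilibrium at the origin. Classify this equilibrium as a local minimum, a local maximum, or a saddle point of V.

The Hessian at the origin is H = [[8, 2, -4, 0], [2, -2, -6, 0], [-4, -6, -4, 0], [0, 0, 0, -2]].
Row-reducing H symmetrically gives the diagonal entries 8, -5/2, 4, -2.
Counting signs: 2 positive, 2 negative.
H is indefinite, so the origin is a saddle point.

saddle point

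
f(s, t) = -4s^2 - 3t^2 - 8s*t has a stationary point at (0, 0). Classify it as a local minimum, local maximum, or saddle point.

saddle point

The Hessian at the origin is H = [[-8, -8], [-8, -6]].
det H = -8·-6 − (-8)² = -16 < 0, so H is indefinite.
Therefore the origin is a saddle point.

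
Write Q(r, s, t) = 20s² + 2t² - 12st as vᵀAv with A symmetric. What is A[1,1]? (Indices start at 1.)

0

The coefficient of r² in Q is 0, and that is exactly A[1,1].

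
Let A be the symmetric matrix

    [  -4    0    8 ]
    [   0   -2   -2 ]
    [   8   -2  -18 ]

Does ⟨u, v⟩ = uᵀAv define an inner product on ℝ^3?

no

Applying the same elementary operations to the rows and columns of A produces a congruent diagonal matrix with entries -4, -2, 0.
That gives 2 negative, 1 zero pivots.
Hence Q is negative semidefinite.
⟨·,·⟩ is an inner product exactly when A is positive definite.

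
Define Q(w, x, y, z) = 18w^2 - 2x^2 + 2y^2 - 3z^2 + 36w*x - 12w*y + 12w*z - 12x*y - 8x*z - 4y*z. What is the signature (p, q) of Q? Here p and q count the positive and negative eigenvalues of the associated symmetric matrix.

(1, 1)

The associated matrix is A = [[18, 18, -6, 6], [18, -2, -6, -4], [-6, -6, 2, -2], [6, -4, -2, -3]].
Symmetric row and column elimination reduces A to a congruent diagonal form with pivots 18, -20, 0, 0.
Counting signs: 1 positive, 1 negative, 2 zero.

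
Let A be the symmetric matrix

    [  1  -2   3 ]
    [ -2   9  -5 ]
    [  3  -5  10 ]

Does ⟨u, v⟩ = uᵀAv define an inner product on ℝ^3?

yes

An LDLᵀ factorisation of A has diagonal entries 1, 5, 4/5.
So there are 3 positive pivots.
Hence Q is positive definite.
⟨·,·⟩ is an inner product exactly when A is positive definite.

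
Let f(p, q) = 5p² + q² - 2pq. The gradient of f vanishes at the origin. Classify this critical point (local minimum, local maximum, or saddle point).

The Hessian at the origin is H = [[10, -2], [-2, 2]].
det H = 10·2 − (-2)² = 16 > 0 and H[1,1] = 10 > 0, so H is positive definite.
Therefore the origin is a local minimum.

local minimum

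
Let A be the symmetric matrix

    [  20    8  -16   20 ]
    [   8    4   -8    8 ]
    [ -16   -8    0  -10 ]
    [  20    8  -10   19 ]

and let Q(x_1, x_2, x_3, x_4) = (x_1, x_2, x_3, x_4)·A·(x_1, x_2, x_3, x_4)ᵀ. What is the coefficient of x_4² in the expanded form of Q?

The coefficient of x_4² is the diagonal entry A[4,4] = 19.

19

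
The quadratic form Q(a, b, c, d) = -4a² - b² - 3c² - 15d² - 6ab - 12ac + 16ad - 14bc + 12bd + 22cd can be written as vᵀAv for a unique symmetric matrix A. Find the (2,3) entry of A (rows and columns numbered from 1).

-7

The coefficient of b·c in Q is -14. For a symmetric A this equals A[2,3] + A[3,2] = 2·A[2,3].
So A[2,3] = -14/2 = -7.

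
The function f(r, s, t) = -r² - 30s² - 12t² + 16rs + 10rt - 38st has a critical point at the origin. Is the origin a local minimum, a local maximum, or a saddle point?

The Hessian at the origin is H = [[-2, 16, 10], [16, -60, -38], [10, -38, -24]].
Applying the same elementary operations to the rows and columns of H produces a congruent diagonal matrix with entries -2, 68, 1/17.
So there are 2 positive, 1 negative pivots.
H is indefinite, so the origin is a saddle point.

saddle point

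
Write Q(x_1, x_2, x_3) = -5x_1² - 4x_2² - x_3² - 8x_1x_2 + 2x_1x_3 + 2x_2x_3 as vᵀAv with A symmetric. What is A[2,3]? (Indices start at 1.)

1

The coefficient of x_2·x_3 in Q is 2. For a symmetric A this equals A[2,3] + A[3,2] = 2·A[2,3].
So A[2,3] = 2/2 = 1.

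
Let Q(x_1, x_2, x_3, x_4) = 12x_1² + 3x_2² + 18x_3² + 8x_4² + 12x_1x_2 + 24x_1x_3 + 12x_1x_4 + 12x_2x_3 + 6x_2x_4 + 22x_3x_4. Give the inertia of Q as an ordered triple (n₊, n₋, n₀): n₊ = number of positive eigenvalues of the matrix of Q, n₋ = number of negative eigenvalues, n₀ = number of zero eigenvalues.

(3, 0, 1)

Write A = [[12, 6, 12, 6], [6, 3, 6, 3], [12, 6, 18, 11], [6, 3, 11, 8]].
Row-reducing A symmetrically gives the diagonal entries 12, 0, 6, 5/6.
That gives 3 positive, 1 zero pivots.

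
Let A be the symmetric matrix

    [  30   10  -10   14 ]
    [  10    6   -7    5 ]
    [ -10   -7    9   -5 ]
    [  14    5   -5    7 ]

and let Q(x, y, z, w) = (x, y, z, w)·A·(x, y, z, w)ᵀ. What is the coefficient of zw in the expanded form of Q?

-10

The coefficient of zw is A[3,4] + A[4,3] = 2·(-5) = -10.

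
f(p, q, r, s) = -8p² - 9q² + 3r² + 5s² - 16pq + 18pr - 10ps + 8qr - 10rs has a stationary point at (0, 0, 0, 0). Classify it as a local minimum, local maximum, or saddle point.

saddle point

The Hessian at the origin is H = [[-16, -16, 18, -10], [-16, -18, 8, 0], [18, 8, 6, -10], [-10, 0, -10, 10]].
Row-reducing H symmetrically gives the diagonal entries -16, -2, 305/4, -20/61.
Counting signs: 1 positive, 3 negative.
H is indefinite, so the origin is a saddle point.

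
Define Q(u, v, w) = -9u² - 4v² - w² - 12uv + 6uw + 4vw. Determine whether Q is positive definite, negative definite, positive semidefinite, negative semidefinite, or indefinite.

Write A = [[-9, -6, 3], [-6, -4, 2], [3, 2, -1]].
Symmetric row and column elimination reduces A to a congruent diagonal form with pivots -9, 0, 0.
So there are 1 negative, 2 zero pivots.
Hence Q is negative semidefinite.

negative semidefinite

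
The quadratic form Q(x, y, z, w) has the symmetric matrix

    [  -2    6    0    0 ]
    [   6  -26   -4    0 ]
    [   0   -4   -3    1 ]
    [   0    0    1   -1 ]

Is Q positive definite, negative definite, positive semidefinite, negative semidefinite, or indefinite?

Row-reducing A symmetrically gives the diagonal entries -2, -8, -1, 0.
Counting signs: 3 negative, 1 zero.
Hence Q is negative semidefinite.

negative semidefinite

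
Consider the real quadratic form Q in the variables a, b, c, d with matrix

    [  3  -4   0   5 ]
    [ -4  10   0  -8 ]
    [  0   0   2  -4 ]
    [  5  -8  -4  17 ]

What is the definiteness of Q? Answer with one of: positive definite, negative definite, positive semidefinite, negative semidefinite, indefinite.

positive definite

Row-reducing A symmetrically gives the diagonal entries 3, 14/3, 2, 2/7.
So there are 4 positive pivots.
Hence Q is positive definite.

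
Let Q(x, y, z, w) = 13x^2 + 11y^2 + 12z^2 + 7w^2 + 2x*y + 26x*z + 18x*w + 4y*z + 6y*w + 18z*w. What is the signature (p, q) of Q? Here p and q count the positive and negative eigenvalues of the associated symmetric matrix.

(3, 1)

The symmetric matrix is A = [[13, 1, 13, 9], [1, 11, 2, 3], [13, 2, 12, 9], [9, 3, 9, 7]].
An LDLᵀ factorisation of A has diagonal entries 13, 142/13, -155/142, 10/31.
So there are 3 positive, 1 negative pivots.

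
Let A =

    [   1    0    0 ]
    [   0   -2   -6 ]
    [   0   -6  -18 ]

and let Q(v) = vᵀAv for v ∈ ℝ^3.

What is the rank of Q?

2

Symmetric row and column elimination reduces A to a congruent diagonal form with pivots 1, -2, 0.
Counting signs: 1 positive, 1 negative, 1 zero.
The rank is the number of nonzero pivots: 2.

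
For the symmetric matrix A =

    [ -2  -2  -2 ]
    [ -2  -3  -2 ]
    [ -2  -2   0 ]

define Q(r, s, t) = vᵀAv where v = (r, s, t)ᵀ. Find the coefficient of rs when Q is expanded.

The coefficient of rs is A[1,2] + A[2,1] = 2·(-2) = -4.

-4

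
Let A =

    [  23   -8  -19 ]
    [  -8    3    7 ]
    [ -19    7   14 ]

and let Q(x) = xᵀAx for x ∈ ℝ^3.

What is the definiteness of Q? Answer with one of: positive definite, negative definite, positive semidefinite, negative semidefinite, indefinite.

Symmetric row and column elimination reduces A to a congruent diagonal form with pivots 23, 5/23, -12/5.
That gives 2 positive, 1 negative pivots.
Hence Q is indefinite.

indefinite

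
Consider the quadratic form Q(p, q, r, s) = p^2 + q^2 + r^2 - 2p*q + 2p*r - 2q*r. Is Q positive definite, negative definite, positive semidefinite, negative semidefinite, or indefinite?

positive semidefinite

The symmetric matrix is A = [[1, -1, 1, 0], [-1, 1, -1, 0], [1, -1, 1, 0], [0, 0, 0, 0]].
Applying the same elementary operations to the rows and columns of A produces a congruent diagonal matrix with entries 1, 0, 0, 0.
So there are 1 positive, 3 zero pivots.
Hence Q is positive semidefinite.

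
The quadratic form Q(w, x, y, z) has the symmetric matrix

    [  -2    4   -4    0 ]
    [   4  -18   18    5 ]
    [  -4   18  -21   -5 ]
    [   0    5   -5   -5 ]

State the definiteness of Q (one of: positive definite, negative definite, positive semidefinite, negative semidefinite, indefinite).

Leading principal minors: Δ_1 = -2, Δ_2 = 20, Δ_3 = -60, Δ_4 = 150.
The signs alternate starting with Δ_1 < 0, so by Sylvester's criterion Q is negative definite.

negative definite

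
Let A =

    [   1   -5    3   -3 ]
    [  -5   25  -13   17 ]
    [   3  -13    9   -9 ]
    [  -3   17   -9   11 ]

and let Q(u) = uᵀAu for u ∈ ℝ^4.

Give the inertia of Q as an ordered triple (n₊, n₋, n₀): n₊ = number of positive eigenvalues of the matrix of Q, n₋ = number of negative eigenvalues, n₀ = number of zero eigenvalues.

By Sylvester's law of inertia any congruent diagonalization of A has 3 positive, 1 negative and 0 zero entries.

(3, 1, 0)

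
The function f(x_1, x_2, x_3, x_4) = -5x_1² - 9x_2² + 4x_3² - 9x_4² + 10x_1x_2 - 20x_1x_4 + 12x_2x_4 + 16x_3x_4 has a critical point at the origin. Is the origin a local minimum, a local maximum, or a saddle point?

saddle point

The Hessian at the origin is H = [[-10, 10, 0, -20], [10, -18, 0, 12], [0, 0, 8, 16], [-20, 12, 16, -18]].
Symmetric row and column elimination reduces H to a congruent diagonal form with pivots -10, -8, 8, -2.
Counting signs: 1 positive, 3 negative.
H is indefinite, so the origin is a saddle point.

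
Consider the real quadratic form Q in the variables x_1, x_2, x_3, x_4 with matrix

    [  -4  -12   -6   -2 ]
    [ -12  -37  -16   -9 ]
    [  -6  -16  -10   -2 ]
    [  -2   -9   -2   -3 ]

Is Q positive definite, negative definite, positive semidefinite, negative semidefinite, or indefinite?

indefinite

An LDLᵀ factorisation of A has diagonal entries -4, -1, 3, -4/3.
That gives 1 positive, 3 negative pivots.
Hence Q is indefinite.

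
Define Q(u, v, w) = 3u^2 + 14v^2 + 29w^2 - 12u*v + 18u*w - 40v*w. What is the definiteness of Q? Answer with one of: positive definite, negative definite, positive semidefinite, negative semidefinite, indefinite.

The symmetric matrix is A = [[3, -6, 9], [-6, 14, -20], [9, -20, 29]].
Congruent diagonalization of A (simultaneous row and column reduction) yields pivots 3, 2, 0.
So there are 2 positive, 1 zero pivots.
Hence Q is positive semidefinite.

positive semidefinite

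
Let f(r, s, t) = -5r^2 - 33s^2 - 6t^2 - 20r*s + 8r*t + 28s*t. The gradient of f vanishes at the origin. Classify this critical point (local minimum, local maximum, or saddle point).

local maximum

The Hessian at the origin is H = [[-10, -20, 8], [-20, -66, 28], [8, 28, -12]].
Symmetric row and column elimination reduces H to a congruent diagonal form with pivots -10, -26, -4/65.
So there are 3 negative pivots.
H is negative definite, so the origin is a strict local maximum.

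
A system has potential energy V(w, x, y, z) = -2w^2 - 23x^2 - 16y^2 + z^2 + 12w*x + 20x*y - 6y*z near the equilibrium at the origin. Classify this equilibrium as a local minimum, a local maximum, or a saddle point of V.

saddle point

The Hessian at the origin is H = [[-4, 12, 0, 0], [12, -46, 20, 0], [0, 20, -32, -6], [0, 0, -6, 2]].
Row-reducing H symmetrically gives the diagonal entries -4, -10, 8, -5/2.
So there are 1 positive, 3 negative pivots.
H is indefinite, so the origin is a saddle point.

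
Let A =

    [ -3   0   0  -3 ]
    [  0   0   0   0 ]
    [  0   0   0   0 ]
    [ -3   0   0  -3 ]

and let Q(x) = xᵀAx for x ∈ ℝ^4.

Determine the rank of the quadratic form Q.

1

Congruent diagonalization of A (simultaneous row and column reduction) yields pivots -3, 0, 0, 0.
That gives 1 negative, 3 zero pivots.
The rank is the number of nonzero pivots: 1.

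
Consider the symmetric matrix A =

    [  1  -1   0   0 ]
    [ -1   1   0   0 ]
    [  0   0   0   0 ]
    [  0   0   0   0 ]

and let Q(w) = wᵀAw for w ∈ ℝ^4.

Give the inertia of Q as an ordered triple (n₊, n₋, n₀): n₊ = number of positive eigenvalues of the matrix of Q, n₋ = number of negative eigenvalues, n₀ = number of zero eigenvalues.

(1, 0, 3)

Congruent diagonalization of A (simultaneous row and column reduction) yields pivots 1, 0, 0, 0.
So there are 1 positive, 3 zero pivots.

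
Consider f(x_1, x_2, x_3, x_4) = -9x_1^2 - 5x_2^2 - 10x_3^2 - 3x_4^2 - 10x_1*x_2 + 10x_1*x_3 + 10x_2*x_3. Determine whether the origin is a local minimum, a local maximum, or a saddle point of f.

local maximum

The Hessian at the origin is H = [[-18, -10, 10, 0], [-10, -10, 10, 0], [10, 10, -20, 0], [0, 0, 0, -6]].
Applying the same elementary operations to the rows and columns of H produces a congruent diagonal matrix with entries -18, -40/9, -10, -6.
That gives 4 negative pivots.
H is negative definite, so the origin is a strict local maximum.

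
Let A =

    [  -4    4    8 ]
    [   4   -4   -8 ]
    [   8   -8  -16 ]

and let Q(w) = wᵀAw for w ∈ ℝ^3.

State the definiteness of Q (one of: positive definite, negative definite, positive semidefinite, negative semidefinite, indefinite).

negative semidefinite

Applying the same elementary operations to the rows and columns of A produces a congruent diagonal matrix with entries -4, 0, 0.
So there are 1 negative, 2 zero pivots.
Hence Q is negative semidefinite.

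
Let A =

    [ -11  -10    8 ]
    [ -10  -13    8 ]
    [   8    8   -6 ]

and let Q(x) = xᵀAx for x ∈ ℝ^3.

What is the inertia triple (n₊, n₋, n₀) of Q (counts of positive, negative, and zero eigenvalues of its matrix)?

Row-reducing A symmetrically gives the diagonal entries -11, -43/11, -2/43.
Counting signs: 3 negative.

(0, 3, 0)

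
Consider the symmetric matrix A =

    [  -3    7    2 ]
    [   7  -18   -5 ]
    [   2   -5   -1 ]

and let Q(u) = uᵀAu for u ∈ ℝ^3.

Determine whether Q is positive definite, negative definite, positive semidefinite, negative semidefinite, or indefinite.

Congruent diagonalization of A (simultaneous row and column reduction) yields pivots -3, -5/3, 2/5.
Counting signs: 1 positive, 2 negative.
Hence Q is indefinite.

indefinite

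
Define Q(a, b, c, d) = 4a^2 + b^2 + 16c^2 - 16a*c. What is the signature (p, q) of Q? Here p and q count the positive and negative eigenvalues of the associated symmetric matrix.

The symmetric matrix is A = [[4, 0, -8, 0], [0, 1, 0, 0], [-8, 0, 16, 0], [0, 0, 0, 0]].
Congruent diagonalization of A (simultaneous row and column reduction) yields pivots 4, 1, 0, 0.
Counting signs: 2 positive, 2 zero.

(2, 0)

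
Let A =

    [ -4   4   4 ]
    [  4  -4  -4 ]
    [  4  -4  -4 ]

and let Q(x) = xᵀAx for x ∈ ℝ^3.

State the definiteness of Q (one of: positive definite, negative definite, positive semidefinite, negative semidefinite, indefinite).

Row-reducing A symmetrically gives the diagonal entries -4, 0, 0.
So there are 1 negative, 2 zero pivots.
Hence Q is negative semidefinite.

negative semidefinite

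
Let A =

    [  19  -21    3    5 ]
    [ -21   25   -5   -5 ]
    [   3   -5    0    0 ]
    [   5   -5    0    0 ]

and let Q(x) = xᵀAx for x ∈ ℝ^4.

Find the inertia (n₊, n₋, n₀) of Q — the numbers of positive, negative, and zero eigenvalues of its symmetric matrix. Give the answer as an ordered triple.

Congruent diagonalization of A (simultaneous row and column reduction) yields pivots 19, 34/19, -35/17, -10/7.
That gives 2 positive, 2 negative pivots.

(2, 2, 0)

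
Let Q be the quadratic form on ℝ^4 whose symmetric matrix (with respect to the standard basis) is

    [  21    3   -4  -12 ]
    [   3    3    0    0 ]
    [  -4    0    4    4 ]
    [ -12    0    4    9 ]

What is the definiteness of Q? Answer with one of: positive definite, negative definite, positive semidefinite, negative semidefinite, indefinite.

Leading principal minors: Δ_1 = 21, Δ_2 = 54, Δ_3 = 168, Δ_4 = 72.
All leading principal minors are positive, so by Sylvester's criterion Q is positive definite.

positive definite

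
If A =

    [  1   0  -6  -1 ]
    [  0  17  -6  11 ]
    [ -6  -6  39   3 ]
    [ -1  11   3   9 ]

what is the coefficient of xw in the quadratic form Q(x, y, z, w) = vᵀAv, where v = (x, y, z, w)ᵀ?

-2

The coefficient of xw is A[1,4] + A[4,1] = 2·(-1) = -2.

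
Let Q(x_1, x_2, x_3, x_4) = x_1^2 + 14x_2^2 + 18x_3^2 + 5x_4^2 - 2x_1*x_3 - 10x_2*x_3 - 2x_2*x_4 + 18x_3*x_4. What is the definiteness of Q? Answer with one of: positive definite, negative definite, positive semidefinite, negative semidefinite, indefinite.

positive definite

The symmetric matrix of Q is A = [[1, 0, -1, 0], [0, 14, -5, -1], [-1, -5, 18, 9], [0, -1, 9, 5]].
Leading principal minors: Δ_1 = 1, Δ_2 = 14, Δ_3 = 213, Δ_4 = 4.
All leading principal minors are positive, so by Sylvester's criterion Q is positive definite.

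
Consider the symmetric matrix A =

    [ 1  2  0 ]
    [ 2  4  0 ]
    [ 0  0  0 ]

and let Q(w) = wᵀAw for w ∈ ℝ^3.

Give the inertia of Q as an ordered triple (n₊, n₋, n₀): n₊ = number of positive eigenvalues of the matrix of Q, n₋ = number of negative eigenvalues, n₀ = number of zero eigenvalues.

(1, 0, 2)

Symmetric row and column elimination reduces A to a congruent diagonal form with pivots 1, 0, 0.
So there are 1 positive, 2 zero pivots.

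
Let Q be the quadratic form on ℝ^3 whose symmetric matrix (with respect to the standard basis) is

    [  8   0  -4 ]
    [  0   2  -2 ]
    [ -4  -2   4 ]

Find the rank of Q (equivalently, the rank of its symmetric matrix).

2

Congruent diagonalization of A (simultaneous row and column reduction) yields pivots 8, 2, 0.
So there are 2 positive, 1 zero pivots.
The rank is the number of nonzero pivots: 2.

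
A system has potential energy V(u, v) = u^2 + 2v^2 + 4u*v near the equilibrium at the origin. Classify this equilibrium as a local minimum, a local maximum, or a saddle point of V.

The Hessian at the origin is H = [[2, 4], [4, 4]].
det H = 2·4 − (4)² = -8 < 0, so H is indefinite.
Therefore the origin is a saddle point.

saddle point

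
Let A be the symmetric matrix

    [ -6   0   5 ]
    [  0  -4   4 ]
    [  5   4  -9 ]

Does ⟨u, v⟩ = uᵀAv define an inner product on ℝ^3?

Leading principal minors: Δ_1 = -6, Δ_2 = 24, Δ_3 = -20.
The signs alternate starting with Δ_1 < 0, so by Sylvester's criterion Q is negative definite.
⟨·,·⟩ is an inner product exactly when A is positive definite.

no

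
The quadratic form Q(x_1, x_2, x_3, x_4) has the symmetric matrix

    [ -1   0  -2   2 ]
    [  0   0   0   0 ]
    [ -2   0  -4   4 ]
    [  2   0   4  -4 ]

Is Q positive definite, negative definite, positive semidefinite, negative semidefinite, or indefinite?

Row-reducing A symmetrically gives the diagonal entries -1, 0, 0, 0.
Counting signs: 1 negative, 3 zero.
Hence Q is negative semidefinite.

negative semidefinite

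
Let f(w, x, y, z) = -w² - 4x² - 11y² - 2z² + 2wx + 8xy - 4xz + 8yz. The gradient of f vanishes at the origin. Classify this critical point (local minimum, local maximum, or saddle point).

The Hessian at the origin is H = [[-2, 2, 0, 0], [2, -8, 8, -4], [0, 8, -22, 8], [0, -4, 8, -4]].
Symmetric row and column elimination reduces H to a congruent diagonal form with pivots -2, -6, -34/3, -12/17.
Counting signs: 4 negative.
H is negative definite, so the origin is a strict local maximum.

local maximum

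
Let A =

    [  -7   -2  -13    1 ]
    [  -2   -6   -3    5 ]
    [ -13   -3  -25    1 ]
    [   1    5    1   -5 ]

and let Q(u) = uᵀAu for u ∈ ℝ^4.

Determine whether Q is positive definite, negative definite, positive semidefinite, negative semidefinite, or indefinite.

negative definite

Leading principal minors: Δ_1 = -7, Δ_2 = 38, Δ_3 = -29, Δ_4 = 20.
The signs alternate starting with Δ_1 < 0, so by Sylvester's criterion Q is negative definite.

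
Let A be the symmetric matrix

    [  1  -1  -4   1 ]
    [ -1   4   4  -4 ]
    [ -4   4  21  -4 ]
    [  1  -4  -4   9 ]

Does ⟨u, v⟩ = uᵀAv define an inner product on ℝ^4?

yes

Congruent diagonalization of A (simultaneous row and column reduction) yields pivots 1, 3, 5, 5.
So there are 4 positive pivots.
Hence Q is positive definite.
⟨·,·⟩ is an inner product exactly when A is positive definite.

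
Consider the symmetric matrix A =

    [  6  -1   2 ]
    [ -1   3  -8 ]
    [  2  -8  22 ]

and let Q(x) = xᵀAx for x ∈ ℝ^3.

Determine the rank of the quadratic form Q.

Congruent diagonalization of A (simultaneous row and column reduction) yields pivots 6, 17/6, 10/17.
That gives 3 positive pivots.
The rank is the number of nonzero pivots: 3.

3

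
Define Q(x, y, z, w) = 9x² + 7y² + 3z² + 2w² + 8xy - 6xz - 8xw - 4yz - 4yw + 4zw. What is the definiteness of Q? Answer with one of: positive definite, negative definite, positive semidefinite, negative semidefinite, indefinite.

positive semidefinite

The symmetric matrix is A = [[9, 4, -3, -4], [4, 7, -2, -2], [-3, -2, 3, 2], [-4, -2, 2, 2]].
Applying the same elementary operations to the rows and columns of A produces a congruent diagonal matrix with entries 9, 47/9, 90/47, 0.
Counting signs: 3 positive, 1 zero.
Hence Q is positive semidefinite.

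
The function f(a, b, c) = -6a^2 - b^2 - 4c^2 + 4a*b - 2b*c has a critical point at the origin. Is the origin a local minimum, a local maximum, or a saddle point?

The Hessian at the origin is H = [[-12, 4, 0], [4, -2, -2], [0, -2, -8]].
Symmetric row and column elimination reduces H to a congruent diagonal form with pivots -12, -2/3, -2.
Counting signs: 3 negative.
H is negative definite, so the origin is a strict local maximum.

local maximum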